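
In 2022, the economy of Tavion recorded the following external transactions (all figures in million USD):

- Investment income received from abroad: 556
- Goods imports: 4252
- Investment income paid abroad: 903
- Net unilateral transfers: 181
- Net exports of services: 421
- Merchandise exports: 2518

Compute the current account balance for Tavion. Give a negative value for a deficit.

Goods balance = 2518 - 4252 = -1734
Services balance = 421
Trade balance (goods + services) = -1734 + 421 = -1313
Net primary income = 556 - 903 = -347
Net secondary income = 181
Current account = -1313 + (-347) + 181 = -1479

-1479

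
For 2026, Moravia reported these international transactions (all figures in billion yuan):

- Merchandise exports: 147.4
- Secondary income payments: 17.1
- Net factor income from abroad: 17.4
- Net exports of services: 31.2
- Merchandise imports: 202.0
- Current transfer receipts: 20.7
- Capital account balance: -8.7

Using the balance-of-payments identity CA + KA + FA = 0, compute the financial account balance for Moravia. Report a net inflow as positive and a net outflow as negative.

Goods balance = 147.4 - 202.0 = -54.6
Services balance = 31.2
Trade balance (goods + services) = -54.6 + 31.2 = -23.4
Net primary income = 17.4
Net secondary income = 20.7 - 17.1 = 3.6
Current account = -23.4 + 17.4 + 3.6 = -2.4
Financial account = -(-2.4 + (-8.7)) = 11.1

11.1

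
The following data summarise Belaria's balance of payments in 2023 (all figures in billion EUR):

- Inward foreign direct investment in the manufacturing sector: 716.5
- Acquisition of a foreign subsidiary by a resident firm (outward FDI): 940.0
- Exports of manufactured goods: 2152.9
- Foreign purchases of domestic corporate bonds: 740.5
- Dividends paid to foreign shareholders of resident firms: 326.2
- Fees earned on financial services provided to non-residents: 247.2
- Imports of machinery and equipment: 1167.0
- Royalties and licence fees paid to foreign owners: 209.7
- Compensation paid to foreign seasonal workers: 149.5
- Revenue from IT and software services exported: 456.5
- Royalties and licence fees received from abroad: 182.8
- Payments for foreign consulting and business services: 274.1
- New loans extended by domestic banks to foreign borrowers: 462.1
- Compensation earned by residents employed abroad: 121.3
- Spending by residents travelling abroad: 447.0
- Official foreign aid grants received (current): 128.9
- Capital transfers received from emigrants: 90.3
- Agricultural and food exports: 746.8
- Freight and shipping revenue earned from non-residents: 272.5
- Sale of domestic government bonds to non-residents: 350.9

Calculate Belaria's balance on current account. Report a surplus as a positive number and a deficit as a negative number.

Goods: -1167.0 + 746.8 + 2152.9 = 1732.7
Services: 182.8 + 456.5 - 447.0 - 209.7 - 274.1 + 272.5 + 247.2 = 228.2
Primary income: -149.5 + 121.3 - 326.2 = -354.4
Secondary income: 128.9
Current account = 1732.7 + 228.2 + (-354.4) + 128.9 = 1735.4
(Excluded from the current account — financial account: inward foreign direct investment in the manufacturing sector 716.5, acquisition of a foreign subsidiary by a resident firm (outward FDI) 940.0, foreign purchases of domestic corporate bonds 740.5, new loans extended by domestic banks to foreign borrowers 462.1, sale of domestic government bonds to non-residents 350.9; capital account: capital transfers received from emigrants 90.3.)

1735.4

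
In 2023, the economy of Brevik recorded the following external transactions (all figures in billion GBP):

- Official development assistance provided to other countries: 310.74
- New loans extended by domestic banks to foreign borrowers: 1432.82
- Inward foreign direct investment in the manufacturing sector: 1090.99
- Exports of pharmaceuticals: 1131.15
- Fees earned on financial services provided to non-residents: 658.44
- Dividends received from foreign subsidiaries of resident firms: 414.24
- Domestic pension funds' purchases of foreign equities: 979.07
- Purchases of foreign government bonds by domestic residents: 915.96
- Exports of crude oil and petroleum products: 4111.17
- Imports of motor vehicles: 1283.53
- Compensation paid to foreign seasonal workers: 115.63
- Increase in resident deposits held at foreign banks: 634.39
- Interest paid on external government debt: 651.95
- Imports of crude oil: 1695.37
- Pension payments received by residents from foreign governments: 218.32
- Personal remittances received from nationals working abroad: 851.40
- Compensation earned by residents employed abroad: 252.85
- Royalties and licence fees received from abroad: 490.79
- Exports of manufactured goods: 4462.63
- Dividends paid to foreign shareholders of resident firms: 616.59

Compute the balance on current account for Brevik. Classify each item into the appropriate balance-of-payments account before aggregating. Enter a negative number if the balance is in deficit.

Goods: -1283.53 + 4462.63 + 1131.15 - 1695.37 + 4111.17 = 6726.05
Services: 658.44 + 490.79 = 1149.23
Primary income: -115.63 + 252.85 - 616.59 + 414.24 - 651.95 = -717.08
Secondary income: 218.32 + 851.40 - 310.74 = 758.98
Current account = 6726.05 + 1149.23 + (-717.08) + 758.98 = 7917.18
(Excluded from the current account — financial account: new loans extended by domestic banks to foreign borrowers 1432.82, inward foreign direct investment in the manufacturing sector 1090.99, domestic pension funds' purchases of foreign equities 979.07, purchases of foreign government bonds by domestic residents 915.96, increase in resident deposits held at foreign banks 634.39.)

7917.18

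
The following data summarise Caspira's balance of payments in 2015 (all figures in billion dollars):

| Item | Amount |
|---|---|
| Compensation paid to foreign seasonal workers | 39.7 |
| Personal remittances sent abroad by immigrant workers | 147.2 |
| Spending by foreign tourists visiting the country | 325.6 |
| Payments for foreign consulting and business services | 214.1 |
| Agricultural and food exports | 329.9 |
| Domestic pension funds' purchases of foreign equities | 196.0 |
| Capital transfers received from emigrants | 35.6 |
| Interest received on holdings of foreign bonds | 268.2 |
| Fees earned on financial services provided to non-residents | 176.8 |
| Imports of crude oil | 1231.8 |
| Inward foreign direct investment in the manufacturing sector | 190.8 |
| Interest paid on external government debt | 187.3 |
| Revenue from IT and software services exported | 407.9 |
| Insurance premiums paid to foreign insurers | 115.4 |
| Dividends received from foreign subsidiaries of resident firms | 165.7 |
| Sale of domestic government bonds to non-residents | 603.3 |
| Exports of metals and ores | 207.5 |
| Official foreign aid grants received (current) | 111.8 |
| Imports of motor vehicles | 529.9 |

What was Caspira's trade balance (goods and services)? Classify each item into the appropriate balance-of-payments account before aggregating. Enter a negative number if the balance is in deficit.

-643.5

Goods: 329.9 - 529.9 - 1231.8 + 207.5 = -1224.3
Services: 325.6 + 176.8 + 407.9 - 214.1 - 115.4 = 580.8
Trade balance = -1224.3 + 580.8 = -643.5
(Excluded from the trade balance — primary income: compensation paid to foreign seasonal workers 39.7, interest received on holdings of foreign bonds 268.2, interest paid on external government debt 187.3, dividends received from foreign subsidiaries of resident firms 165.7; secondary income: personal remittances sent abroad by immigrant workers 147.2, official foreign aid grants received (current) 111.8; financial account: domestic pension funds' purchases of foreign equities 196.0, inward foreign direct investment in the manufacturing sector 190.8, sale of domestic government bonds to non-residents 603.3; capital account: capital transfers received from emigrants 35.6.)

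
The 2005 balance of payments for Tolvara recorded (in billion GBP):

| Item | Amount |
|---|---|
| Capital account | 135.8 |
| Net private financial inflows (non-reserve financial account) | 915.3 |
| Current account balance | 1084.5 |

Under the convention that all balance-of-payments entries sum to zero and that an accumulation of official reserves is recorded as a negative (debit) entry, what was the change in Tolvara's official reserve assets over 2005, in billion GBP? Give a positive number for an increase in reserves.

Official reserve transactions balance = -(1084.5 + 135.8 + 915.3) = -2135.6
An accumulation of reserves is recorded as a debit (negative entry), so the change in the stock of reserves is the negative of that balance.
Change in official reserves = -(-2135.6) = 2135.6

2135.6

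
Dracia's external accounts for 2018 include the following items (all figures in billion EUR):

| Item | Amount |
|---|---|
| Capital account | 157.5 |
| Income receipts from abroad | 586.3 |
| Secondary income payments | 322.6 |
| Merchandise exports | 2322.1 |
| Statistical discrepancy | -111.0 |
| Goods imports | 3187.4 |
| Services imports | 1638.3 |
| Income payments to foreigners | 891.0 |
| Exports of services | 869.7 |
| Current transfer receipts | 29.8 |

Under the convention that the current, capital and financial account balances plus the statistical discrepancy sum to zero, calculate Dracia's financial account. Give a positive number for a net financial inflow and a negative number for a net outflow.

2184.9

Goods balance = 2322.1 - 3187.4 = -865.3
Services balance = 869.7 - 1638.3 = -768.6
Trade balance (goods + services) = -865.3 + (-768.6) = -1633.9
Net primary income = 586.3 - 891.0 = -304.7
Net secondary income = 29.8 - 322.6 = -292.8
Current account = -1633.9 + (-304.7) + (-292.8) = -2231.4
Financial account = -(-2231.4 + 157.5 + (-111.0)) = 2184.9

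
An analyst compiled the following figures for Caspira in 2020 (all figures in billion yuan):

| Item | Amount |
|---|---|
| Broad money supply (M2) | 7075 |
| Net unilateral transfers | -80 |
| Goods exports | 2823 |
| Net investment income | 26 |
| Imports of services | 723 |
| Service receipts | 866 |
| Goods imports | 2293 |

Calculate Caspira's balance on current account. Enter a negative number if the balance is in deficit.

619

Goods balance = 2823 - 2293 = 530
Services balance = 866 - 723 = 143
Trade balance (goods + services) = 530 + 143 = 673
Net primary income = 26
Net secondary income = -80
Current account = 673 + 26 + (-80) = 619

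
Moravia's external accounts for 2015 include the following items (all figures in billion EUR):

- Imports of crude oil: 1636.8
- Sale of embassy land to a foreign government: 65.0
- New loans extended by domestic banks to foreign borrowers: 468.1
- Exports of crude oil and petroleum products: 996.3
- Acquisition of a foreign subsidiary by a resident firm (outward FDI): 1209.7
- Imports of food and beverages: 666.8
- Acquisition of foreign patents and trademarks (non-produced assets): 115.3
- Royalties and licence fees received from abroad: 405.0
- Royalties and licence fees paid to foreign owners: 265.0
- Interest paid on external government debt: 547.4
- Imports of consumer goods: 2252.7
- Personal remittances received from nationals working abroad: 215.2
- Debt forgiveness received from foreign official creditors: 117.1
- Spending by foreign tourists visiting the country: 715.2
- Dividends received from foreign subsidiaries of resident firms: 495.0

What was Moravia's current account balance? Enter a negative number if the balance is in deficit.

Goods: -1636.8 - 666.8 + 996.3 - 2252.7 = -3560.0
Services: 715.2 - 265.0 + 405.0 = 855.2
Primary income: 495.0 - 547.4 = -52.4
Secondary income: 215.2
Current account = (-3560.0) + 855.2 + (-52.4) + 215.2 = -2542.0
(Excluded from the current account — capital account: sale of embassy land to a foreign government 65.0, acquisition of foreign patents and trademarks (non-produced assets) 115.3, debt forgiveness received from foreign official creditors 117.1; financial account: new loans extended by domestic banks to foreign borrowers 468.1, acquisition of a foreign subsidiary by a resident firm (outward FDI) 1209.7.)

-2542.0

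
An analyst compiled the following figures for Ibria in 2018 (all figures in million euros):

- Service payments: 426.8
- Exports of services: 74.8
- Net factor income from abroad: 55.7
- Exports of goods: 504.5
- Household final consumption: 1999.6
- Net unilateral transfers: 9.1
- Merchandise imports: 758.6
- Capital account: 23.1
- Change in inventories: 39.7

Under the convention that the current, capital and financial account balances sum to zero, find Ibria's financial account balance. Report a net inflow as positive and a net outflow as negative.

518.2

Goods balance = 504.5 - 758.6 = -254.1
Services balance = 74.8 - 426.8 = -352.0
Trade balance (goods + services) = -254.1 + (-352.0) = -606.1
Net primary income = 55.7
Net secondary income = 9.1
Current account = -606.1 + 55.7 + 9.1 = -541.3
Financial account = -(-541.3 + 23.1) = 518.2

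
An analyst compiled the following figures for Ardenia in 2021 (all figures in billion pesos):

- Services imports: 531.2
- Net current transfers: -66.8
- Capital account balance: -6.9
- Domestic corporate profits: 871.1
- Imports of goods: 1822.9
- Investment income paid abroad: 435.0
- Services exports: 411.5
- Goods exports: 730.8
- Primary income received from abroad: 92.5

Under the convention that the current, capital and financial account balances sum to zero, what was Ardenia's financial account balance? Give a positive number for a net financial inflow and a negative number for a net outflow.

Goods balance = 730.8 - 1822.9 = -1092.1
Services balance = 411.5 - 531.2 = -119.7
Trade balance (goods + services) = -1092.1 + (-119.7) = -1211.8
Net primary income = 92.5 - 435.0 = -342.5
Net secondary income = -66.8
Current account = -1211.8 + (-342.5) + (-66.8) = -1621.1
Financial account = -(-1621.1 + (-6.9)) = 1628.0

1628.0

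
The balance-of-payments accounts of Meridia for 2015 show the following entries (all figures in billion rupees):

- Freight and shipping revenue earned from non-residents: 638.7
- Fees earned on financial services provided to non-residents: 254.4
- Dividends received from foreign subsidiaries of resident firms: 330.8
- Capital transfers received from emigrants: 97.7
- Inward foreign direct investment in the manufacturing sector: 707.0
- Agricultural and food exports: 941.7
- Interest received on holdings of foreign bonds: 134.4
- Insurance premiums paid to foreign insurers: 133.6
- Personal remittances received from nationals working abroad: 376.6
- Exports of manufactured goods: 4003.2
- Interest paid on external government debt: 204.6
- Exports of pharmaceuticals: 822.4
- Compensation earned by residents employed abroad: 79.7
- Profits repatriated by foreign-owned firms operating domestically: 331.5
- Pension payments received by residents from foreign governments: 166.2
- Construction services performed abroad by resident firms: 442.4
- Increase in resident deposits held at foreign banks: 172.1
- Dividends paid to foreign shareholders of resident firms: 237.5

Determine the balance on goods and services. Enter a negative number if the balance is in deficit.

6969.2

Goods: 941.7 + 4003.2 + 822.4 = 5767.3
Services: 638.7 + 254.4 - 133.6 + 442.4 = 1201.9
Trade balance = 5767.3 + 1201.9 = 6969.2
(Excluded from the trade balance — primary income: dividends received from foreign subsidiaries of resident firms 330.8, interest received on holdings of foreign bonds 134.4, interest paid on external government debt 204.6, compensation earned by residents employed abroad 79.7, profits repatriated by foreign-owned firms operating domestically 331.5, dividends paid to foreign shareholders of resident firms 237.5; capital account: capital transfers received from emigrants 97.7; financial account: inward foreign direct investment in the manufacturing sector 707.0, increase in resident deposits held at foreign banks 172.1; secondary income: personal remittances received from nationals working abroad 376.6, pension payments received by residents from foreign governments 166.2.)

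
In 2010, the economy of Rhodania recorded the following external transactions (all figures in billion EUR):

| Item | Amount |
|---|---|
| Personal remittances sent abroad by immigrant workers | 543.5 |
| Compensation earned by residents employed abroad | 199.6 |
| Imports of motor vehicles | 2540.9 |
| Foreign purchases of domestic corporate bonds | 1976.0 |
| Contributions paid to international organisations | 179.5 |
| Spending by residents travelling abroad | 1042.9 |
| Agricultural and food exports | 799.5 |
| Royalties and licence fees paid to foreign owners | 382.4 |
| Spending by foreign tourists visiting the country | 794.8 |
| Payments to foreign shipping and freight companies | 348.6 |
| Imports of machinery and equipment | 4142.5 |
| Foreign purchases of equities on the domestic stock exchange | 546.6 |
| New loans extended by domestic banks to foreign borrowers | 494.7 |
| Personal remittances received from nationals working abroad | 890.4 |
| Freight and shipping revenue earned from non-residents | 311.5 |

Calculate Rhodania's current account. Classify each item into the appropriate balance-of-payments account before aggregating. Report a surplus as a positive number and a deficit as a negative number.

Goods: -2540.9 + 799.5 - 4142.5 = -5883.9
Services: -348.6 - 382.4 + 794.8 + 311.5 - 1042.9 = -667.6
Primary income: 199.6
Secondary income: 890.4 - 179.5 - 543.5 = 167.4
Current account = (-5883.9) + (-667.6) + 199.6 + 167.4 = -6184.5
(Excluded from the current account — financial account: foreign purchases of domestic corporate bonds 1976.0, foreign purchases of equities on the domestic stock exchange 546.6, new loans extended by domestic banks to foreign borrowers 494.7.)

-6184.5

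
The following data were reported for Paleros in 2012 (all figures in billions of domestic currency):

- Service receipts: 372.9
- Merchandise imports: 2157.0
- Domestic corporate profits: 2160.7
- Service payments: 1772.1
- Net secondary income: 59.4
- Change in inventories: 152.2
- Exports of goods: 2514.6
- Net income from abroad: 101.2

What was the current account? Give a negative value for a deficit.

-881.0

Goods balance = 2514.6 - 2157.0 = 357.6
Services balance = 372.9 - 1772.1 = -1399.2
Trade balance (goods + services) = 357.6 + (-1399.2) = -1041.6
Net primary income = 101.2
Net secondary income = 59.4
Current account = -1041.6 + 101.2 + 59.4 = -881.0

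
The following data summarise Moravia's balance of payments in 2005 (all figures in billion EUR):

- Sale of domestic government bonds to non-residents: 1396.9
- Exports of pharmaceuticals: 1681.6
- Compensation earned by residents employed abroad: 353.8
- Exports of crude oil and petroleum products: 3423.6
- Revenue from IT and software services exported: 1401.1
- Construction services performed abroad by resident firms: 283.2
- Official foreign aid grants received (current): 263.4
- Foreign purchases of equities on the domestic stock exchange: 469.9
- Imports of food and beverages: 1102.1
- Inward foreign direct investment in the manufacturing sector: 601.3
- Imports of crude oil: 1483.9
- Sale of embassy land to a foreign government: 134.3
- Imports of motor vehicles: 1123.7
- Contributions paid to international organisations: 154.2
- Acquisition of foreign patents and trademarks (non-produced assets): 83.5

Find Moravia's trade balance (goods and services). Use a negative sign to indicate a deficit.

3079.8

Goods: 3423.6 + 1681.6 - 1123.7 - 1102.1 - 1483.9 = 1395.5
Services: 283.2 + 1401.1 = 1684.3
Trade balance = 1395.5 + 1684.3 = 3079.8
(Excluded from the trade balance — financial account: sale of domestic government bonds to non-residents 1396.9, foreign purchases of equities on the domestic stock exchange 469.9, inward foreign direct investment in the manufacturing sector 601.3; primary income: compensation earned by residents employed abroad 353.8; secondary income: official foreign aid grants received (current) 263.4, contributions paid to international organisations 154.2; capital account: sale of embassy land to a foreign government 134.3, acquisition of foreign patents and trademarks (non-produced assets) 83.5.)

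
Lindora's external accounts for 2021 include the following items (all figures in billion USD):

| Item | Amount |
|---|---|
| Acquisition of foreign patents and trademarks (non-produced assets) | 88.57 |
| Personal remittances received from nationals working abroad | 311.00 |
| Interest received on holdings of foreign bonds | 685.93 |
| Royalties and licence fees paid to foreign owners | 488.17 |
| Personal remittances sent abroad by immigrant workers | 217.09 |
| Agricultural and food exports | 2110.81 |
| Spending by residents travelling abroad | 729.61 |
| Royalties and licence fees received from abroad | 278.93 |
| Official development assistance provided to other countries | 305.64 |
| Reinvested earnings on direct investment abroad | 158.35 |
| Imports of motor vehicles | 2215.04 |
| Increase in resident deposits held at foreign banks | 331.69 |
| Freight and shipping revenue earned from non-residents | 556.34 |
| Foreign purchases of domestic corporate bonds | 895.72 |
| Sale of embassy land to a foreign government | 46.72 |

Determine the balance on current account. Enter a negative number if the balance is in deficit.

145.81

Goods: -2215.04 + 2110.81 = -104.23
Services: 278.93 - 488.17 + 556.34 - 729.61 = -382.51
Primary income: 158.35 + 685.93 = 844.28
Secondary income: -217.09 - 305.64 + 311.00 = -211.73
Current account = (-104.23) + (-382.51) + 844.28 + (-211.73) = 145.81
(Excluded from the current account — capital account: acquisition of foreign patents and trademarks (non-produced assets) 88.57, sale of embassy land to a foreign government 46.72; financial account: increase in resident deposits held at foreign banks 331.69, foreign purchases of domestic corporate bonds 895.72.)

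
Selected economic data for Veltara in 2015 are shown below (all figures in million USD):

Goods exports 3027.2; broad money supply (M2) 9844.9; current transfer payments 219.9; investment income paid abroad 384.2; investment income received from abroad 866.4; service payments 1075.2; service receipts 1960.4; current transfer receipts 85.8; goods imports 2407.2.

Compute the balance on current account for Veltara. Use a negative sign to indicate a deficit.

Goods balance = 3027.2 - 2407.2 = 620.0
Services balance = 1960.4 - 1075.2 = 885.2
Trade balance (goods + services) = 620.0 + 885.2 = 1505.2
Net primary income = 866.4 - 384.2 = 482.2
Net secondary income = 85.8 - 219.9 = -134.1
Current account = 1505.2 + 482.2 + (-134.1) = 1853.3

1853.3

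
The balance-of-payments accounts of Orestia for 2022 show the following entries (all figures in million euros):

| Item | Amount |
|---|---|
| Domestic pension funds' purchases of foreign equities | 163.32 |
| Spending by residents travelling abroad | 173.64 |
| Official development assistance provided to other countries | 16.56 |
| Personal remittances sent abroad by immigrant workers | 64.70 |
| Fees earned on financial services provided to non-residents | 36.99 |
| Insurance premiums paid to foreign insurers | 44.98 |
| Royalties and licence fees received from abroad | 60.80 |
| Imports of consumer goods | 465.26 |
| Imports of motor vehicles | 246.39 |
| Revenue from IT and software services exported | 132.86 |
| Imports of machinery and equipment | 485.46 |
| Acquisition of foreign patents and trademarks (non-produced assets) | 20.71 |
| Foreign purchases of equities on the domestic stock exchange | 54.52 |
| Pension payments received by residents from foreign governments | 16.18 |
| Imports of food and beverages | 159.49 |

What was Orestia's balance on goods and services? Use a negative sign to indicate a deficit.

Goods: -159.49 - 465.26 - 246.39 - 485.46 = -1356.60
Services: -44.98 - 173.64 + 132.86 + 36.99 + 60.80 = 12.03
Trade balance = -1356.60 + 12.03 = -1344.57
(Excluded from the trade balance — financial account: domestic pension funds' purchases of foreign equities 163.32, foreign purchases of equities on the domestic stock exchange 54.52; secondary income: official development assistance provided to other countries 16.56, personal remittances sent abroad by immigrant workers 64.70, pension payments received by residents from foreign governments 16.18; capital account: acquisition of foreign patents and trademarks (non-produced assets) 20.71.)

-1344.57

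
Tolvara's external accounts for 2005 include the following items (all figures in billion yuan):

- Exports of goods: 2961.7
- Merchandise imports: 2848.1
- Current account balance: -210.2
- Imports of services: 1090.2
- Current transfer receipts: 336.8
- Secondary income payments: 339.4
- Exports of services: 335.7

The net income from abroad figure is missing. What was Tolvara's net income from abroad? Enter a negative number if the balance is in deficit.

Current account = goods balance + services balance + net primary income + net secondary income
Sum of the known components = -643.5
Net income from abroad = CA - (known components) = -210.2 - (-643.5) = 433.3

433.3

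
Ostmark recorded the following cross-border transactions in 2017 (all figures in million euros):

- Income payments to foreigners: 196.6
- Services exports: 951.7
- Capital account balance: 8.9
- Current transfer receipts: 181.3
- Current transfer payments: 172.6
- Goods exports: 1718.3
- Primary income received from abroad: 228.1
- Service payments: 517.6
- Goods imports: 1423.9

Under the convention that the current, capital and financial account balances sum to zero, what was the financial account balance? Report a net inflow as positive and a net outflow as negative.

Goods balance = 1718.3 - 1423.9 = 294.4
Services balance = 951.7 - 517.6 = 434.1
Trade balance (goods + services) = 294.4 + 434.1 = 728.5
Net primary income = 228.1 - 196.6 = 31.5
Net secondary income = 181.3 - 172.6 = 8.7
Current account = 728.5 + 31.5 + 8.7 = 768.7
Financial account = -(768.7 + 8.9) = -777.6

-777.6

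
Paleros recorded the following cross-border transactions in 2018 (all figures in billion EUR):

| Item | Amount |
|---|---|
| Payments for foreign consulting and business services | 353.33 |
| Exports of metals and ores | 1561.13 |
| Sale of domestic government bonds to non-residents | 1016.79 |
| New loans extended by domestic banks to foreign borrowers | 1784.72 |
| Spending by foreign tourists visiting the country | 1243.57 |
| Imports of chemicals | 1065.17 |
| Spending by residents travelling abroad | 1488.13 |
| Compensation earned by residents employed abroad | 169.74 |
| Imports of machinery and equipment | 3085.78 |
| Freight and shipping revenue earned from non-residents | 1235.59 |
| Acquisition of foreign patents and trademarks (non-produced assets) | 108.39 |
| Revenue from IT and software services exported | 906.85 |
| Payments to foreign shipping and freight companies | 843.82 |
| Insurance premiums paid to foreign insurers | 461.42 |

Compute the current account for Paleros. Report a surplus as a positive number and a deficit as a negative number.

-2180.77

Goods: 1561.13 - 1065.17 - 3085.78 = -2589.82
Services: 1235.59 - 1488.13 - 353.33 - 843.82 + 1243.57 - 461.42 + 906.85 = 239.31
Primary income: 169.74
Current account = (-2589.82) + 239.31 + 169.74 = -2180.77
(Excluded from the current account — financial account: sale of domestic government bonds to non-residents 1016.79, new loans extended by domestic banks to foreign borrowers 1784.72; capital account: acquisition of foreign patents and trademarks (non-produced assets) 108.39.)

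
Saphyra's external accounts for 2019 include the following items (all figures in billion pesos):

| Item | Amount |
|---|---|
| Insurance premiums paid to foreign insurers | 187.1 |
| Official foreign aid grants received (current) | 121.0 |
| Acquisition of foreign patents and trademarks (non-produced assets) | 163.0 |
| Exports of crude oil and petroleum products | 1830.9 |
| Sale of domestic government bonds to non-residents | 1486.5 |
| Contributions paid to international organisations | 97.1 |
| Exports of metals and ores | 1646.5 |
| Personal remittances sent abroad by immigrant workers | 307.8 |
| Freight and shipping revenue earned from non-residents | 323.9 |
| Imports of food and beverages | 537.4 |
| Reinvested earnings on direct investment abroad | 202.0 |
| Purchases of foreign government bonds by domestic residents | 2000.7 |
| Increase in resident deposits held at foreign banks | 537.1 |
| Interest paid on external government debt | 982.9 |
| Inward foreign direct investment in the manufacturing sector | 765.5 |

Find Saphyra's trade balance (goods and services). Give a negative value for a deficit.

3076.8

Goods: 1830.9 + 1646.5 - 537.4 = 2940.0
Services: -187.1 + 323.9 = 136.8
Trade balance = 2940.0 + 136.8 = 3076.8
(Excluded from the trade balance — secondary income: official foreign aid grants received (current) 121.0, contributions paid to international organisations 97.1, personal remittances sent abroad by immigrant workers 307.8; capital account: acquisition of foreign patents and trademarks (non-produced assets) 163.0; financial account: sale of domestic government bonds to non-residents 1486.5, purchases of foreign government bonds by domestic residents 2000.7, increase in resident deposits held at foreign banks 537.1, inward foreign direct investment in the manufacturing sector 765.5; primary income: reinvested earnings on direct investment abroad 202.0, interest paid on external government debt 982.9.)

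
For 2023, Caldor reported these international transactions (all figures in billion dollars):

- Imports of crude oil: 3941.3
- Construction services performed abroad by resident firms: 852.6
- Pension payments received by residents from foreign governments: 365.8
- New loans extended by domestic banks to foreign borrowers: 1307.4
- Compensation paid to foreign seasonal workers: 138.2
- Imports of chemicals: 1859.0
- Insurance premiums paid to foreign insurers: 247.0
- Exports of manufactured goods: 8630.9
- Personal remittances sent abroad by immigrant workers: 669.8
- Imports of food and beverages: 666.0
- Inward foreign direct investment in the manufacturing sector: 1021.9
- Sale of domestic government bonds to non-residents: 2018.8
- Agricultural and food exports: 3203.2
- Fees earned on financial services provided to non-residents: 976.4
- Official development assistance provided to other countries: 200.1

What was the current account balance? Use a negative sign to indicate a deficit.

Goods: 3203.2 - 1859.0 - 3941.3 + 8630.9 - 666.0 = 5367.8
Services: 976.4 - 247.0 + 852.6 = 1582.0
Primary income: -138.2
Secondary income: 365.8 - 669.8 - 200.1 = -504.1
Current account = 5367.8 + 1582.0 + (-138.2) + (-504.1) = 6307.5
(Excluded from the current account — financial account: new loans extended by domestic banks to foreign borrowers 1307.4, inward foreign direct investment in the manufacturing sector 1021.9, sale of domestic government bonds to non-residents 2018.8.)

6307.5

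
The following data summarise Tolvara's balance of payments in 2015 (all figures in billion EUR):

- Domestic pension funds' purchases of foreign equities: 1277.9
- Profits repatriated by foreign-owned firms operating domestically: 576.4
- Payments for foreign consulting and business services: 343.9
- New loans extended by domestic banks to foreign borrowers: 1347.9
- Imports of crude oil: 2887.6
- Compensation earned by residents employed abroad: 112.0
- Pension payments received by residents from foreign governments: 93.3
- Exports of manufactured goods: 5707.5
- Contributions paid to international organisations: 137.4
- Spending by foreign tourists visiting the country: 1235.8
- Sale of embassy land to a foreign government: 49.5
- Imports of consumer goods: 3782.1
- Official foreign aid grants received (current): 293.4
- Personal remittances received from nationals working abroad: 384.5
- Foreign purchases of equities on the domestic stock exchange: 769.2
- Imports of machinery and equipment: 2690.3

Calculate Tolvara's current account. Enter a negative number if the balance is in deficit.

-2591.2

Goods: -3782.1 + 5707.5 - 2887.6 - 2690.3 = -3652.5
Services: 1235.8 - 343.9 = 891.9
Primary income: -576.4 + 112.0 = -464.4
Secondary income: -137.4 + 293.4 + 384.5 + 93.3 = 633.8
Current account = (-3652.5) + 891.9 + (-464.4) + 633.8 = -2591.2
(Excluded from the current account — financial account: domestic pension funds' purchases of foreign equities 1277.9, new loans extended by domestic banks to foreign borrowers 1347.9, foreign purchases of equities on the domestic stock exchange 769.2; capital account: sale of embassy land to a foreign government 49.5.)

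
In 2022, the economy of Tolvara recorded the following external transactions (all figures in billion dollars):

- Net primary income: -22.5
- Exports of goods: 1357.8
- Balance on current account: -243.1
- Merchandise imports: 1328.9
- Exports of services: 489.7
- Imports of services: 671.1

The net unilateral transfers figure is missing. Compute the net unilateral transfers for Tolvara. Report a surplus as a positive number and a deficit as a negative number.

Current account = goods balance + services balance + net primary income + net secondary income
Sum of the known components = -175.0
Net unilateral transfers = CA - (known components) = -243.1 - (-175.0) = -68.1

-68.1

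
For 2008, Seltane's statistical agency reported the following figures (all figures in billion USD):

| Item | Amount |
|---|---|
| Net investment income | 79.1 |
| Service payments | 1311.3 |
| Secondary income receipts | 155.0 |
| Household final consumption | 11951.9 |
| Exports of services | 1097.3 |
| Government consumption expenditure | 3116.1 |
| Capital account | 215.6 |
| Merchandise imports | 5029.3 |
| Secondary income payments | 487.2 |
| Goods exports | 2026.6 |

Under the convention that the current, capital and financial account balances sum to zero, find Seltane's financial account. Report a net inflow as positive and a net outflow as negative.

3254.2

Goods balance = 2026.6 - 5029.3 = -3002.7
Services balance = 1097.3 - 1311.3 = -214.0
Trade balance (goods + services) = -3002.7 + (-214.0) = -3216.7
Net primary income = 79.1
Net secondary income = 155.0 - 487.2 = -332.2
Current account = -3216.7 + 79.1 + (-332.2) = -3469.8
Financial account = -(-3469.8 + 215.6) = 3254.2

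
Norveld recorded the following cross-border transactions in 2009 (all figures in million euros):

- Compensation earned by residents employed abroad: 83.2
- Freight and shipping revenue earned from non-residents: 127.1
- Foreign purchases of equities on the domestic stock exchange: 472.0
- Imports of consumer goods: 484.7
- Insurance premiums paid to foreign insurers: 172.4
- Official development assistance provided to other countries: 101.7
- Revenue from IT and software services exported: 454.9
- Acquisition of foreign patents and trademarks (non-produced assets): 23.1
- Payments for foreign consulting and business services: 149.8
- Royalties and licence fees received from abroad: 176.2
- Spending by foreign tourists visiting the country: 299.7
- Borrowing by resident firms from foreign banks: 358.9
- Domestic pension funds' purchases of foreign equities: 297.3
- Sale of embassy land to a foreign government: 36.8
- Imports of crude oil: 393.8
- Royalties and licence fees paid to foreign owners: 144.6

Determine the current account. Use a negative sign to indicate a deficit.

Goods: -393.8 - 484.7 = -878.5
Services: 454.9 + 176.2 + 127.1 - 149.8 + 299.7 - 172.4 - 144.6 = 591.1
Primary income: 83.2
Secondary income: -101.7
Current account = (-878.5) + 591.1 + 83.2 + (-101.7) = -305.9
(Excluded from the current account — financial account: foreign purchases of equities on the domestic stock exchange 472.0, borrowing by resident firms from foreign banks 358.9, domestic pension funds' purchases of foreign equities 297.3; capital account: acquisition of foreign patents and trademarks (non-produced assets) 23.1, sale of embassy land to a foreign government 36.8.)

-305.9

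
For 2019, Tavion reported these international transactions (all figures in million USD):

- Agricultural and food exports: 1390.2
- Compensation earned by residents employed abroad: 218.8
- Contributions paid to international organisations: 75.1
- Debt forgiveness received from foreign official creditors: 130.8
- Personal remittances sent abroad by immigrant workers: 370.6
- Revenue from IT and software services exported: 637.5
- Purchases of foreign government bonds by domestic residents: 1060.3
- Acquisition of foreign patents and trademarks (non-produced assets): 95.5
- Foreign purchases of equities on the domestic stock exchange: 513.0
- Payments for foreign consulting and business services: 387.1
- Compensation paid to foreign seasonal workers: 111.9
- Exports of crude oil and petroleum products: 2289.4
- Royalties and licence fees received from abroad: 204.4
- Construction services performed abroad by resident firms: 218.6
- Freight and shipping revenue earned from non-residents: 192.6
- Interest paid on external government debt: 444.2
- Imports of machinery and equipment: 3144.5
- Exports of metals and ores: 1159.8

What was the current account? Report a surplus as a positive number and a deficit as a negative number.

Goods: 1390.2 - 3144.5 + 2289.4 + 1159.8 = 1694.9
Services: 192.6 + 637.5 - 387.1 + 204.4 + 218.6 = 866.0
Primary income: -111.9 + 218.8 - 444.2 = -337.3
Secondary income: -370.6 - 75.1 = -445.7
Current account = 1694.9 + 866.0 + (-337.3) + (-445.7) = 1777.9
(Excluded from the current account — capital account: debt forgiveness received from foreign official creditors 130.8, acquisition of foreign patents and trademarks (non-produced assets) 95.5; financial account: purchases of foreign government bonds by domestic residents 1060.3, foreign purchases of equities on the domestic stock exchange 513.0.)

1777.9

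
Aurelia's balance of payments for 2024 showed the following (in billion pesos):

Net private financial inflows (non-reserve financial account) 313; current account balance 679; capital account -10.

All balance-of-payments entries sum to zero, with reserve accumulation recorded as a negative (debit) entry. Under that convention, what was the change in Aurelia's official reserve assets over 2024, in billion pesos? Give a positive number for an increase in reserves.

Official reserve transactions balance = -(679 + (-10) + 313) = -982
An accumulation of reserves is recorded as a debit (negative entry), so the change in the stock of reserves is the negative of that balance.
Change in official reserves = -(-982) = 982

982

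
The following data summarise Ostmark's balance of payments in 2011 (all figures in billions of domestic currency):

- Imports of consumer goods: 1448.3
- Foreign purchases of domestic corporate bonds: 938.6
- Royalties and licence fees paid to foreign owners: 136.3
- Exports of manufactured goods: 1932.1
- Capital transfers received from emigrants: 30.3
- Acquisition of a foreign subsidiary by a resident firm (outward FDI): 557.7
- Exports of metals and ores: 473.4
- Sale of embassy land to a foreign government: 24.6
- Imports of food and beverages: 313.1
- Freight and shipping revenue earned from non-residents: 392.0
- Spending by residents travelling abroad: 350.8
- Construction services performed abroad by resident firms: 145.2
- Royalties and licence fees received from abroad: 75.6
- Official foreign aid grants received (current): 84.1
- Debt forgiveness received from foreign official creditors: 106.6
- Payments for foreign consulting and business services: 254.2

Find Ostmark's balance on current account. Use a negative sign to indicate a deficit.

Goods: 473.4 + 1932.1 - 313.1 - 1448.3 = 644.1
Services: 75.6 - 254.2 - 350.8 + 145.2 - 136.3 + 392.0 = -128.5
Secondary income: 84.1
Current account = 644.1 + (-128.5) + 84.1 = 599.7
(Excluded from the current account — financial account: foreign purchases of domestic corporate bonds 938.6, acquisition of a foreign subsidiary by a resident firm (outward FDI) 557.7; capital account: capital transfers received from emigrants 30.3, sale of embassy land to a foreign government 24.6, debt forgiveness received from foreign official creditors 106.6.)

599.7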